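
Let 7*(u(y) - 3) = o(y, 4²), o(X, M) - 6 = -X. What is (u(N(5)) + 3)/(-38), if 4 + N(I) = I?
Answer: -47/266 ≈ -0.17669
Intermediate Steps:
N(I) = -4 + I
o(X, M) = 6 - X
u(y) = 27/7 - y/7 (u(y) = 3 + (6 - y)/7 = 3 + (6/7 - y/7) = 27/7 - y/7)
(u(N(5)) + 3)/(-38) = ((27/7 - (-4 + 5)/7) + 3)/(-38) = ((27/7 - ⅐*1) + 3)*(-1/38) = ((27/7 - ⅐) + 3)*(-1/38) = (26/7 + 3)*(-1/38) = (47/7)*(-1/38) = -47/266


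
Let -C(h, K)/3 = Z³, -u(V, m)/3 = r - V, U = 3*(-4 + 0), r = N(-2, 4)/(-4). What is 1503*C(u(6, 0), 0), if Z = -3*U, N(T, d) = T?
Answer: -210371904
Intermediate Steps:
r = ½ (r = -2/(-4) = -2*(-¼) = ½ ≈ 0.50000)
U = -12 (U = 3*(-4) = -12)
u(V, m) = -3/2 + 3*V (u(V, m) = -3*(½ - V) = -3/2 + 3*V)
Z = 36 (Z = -3*(-12) = 36)
C(h, K) = -139968 (C(h, K) = -3*36³ = -3*46656 = -139968)
1503*C(u(6, 0), 0) = 1503*(-139968) = -210371904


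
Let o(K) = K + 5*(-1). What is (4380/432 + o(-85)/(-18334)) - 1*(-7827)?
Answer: 2586351499/330012 ≈ 7837.1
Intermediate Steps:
o(K) = -5 + K (o(K) = K - 5 = -5 + K)
(4380/432 + o(-85)/(-18334)) - 1*(-7827) = (4380/432 + (-5 - 85)/(-18334)) - 1*(-7827) = (4380*(1/432) - 90*(-1/18334)) + 7827 = (365/36 + 45/9167) + 7827 = 3347575/330012 + 7827 = 2586351499/330012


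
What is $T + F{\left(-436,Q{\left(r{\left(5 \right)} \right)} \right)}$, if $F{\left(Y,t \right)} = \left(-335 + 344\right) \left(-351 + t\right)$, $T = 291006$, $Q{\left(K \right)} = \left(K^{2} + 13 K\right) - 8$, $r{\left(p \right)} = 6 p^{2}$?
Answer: $507825$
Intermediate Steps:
$Q{\left(K \right)} = -8 + K^{2} + 13 K$
$F{\left(Y,t \right)} = -3159 + 9 t$ ($F{\left(Y,t \right)} = 9 \left(-351 + t\right) = -3159 + 9 t$)
$T + F{\left(-436,Q{\left(r{\left(5 \right)} \right)} \right)} = 291006 - \left(3159 - 9 \left(-8 + \left(6 \cdot 5^{2}\right)^{2} + 13 \cdot 6 \cdot 5^{2}\right)\right) = 291006 - \left(3159 - 9 \left(-8 + \left(6 \cdot 25\right)^{2} + 13 \cdot 6 \cdot 25\right)\right) = 291006 - \left(3159 - 9 \left(-8 + 150^{2} + 13 \cdot 150\right)\right) = 291006 - \left(3159 - 9 \left(-8 + 22500 + 1950\right)\right) = 291006 + \left(-3159 + 9 \cdot 24442\right) = 291006 + \left(-3159 + 219978\right) = 291006 + 216819 = 507825$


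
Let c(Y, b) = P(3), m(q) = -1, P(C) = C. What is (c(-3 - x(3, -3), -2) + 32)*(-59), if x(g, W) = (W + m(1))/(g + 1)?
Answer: -2065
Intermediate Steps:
x(g, W) = (-1 + W)/(1 + g) (x(g, W) = (W - 1)/(g + 1) = (-1 + W)/(1 + g))
c(Y, b) = 3
(c(-3 - x(3, -3), -2) + 32)*(-59) = (3 + 32)*(-59) = 35*(-59) = -2065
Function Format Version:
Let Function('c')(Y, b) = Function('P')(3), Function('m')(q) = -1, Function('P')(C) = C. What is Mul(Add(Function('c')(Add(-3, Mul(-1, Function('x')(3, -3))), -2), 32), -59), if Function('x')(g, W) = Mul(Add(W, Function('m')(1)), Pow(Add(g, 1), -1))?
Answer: -2065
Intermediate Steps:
Function('x')(g, W) = Mul(Pow(Add(1, g), -1), Add(-1, W)) (Function('x')(g, W) = Mul(Add(W, -1), Pow(Add(g, 1), -1)) = Mul(Add(-1, W), Pow(Add(1, g), -1)) = Mul(Pow(Add(1, g), -1), Add(-1, W)))
Function('c')(Y, b) = 3
Mul(Add(Function('c')(Add(-3, Mul(-1, Function('x')(3, -3))), -2), 32), -59) = Mul(Add(3, 32), -59) = Mul(35, -59) = -2065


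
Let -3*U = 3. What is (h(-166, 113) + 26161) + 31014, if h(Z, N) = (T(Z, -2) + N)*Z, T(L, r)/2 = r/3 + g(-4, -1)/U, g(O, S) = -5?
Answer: 110935/3 ≈ 36978.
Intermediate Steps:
U = -1 (U = -⅓*3 = -1)
T(L, r) = 10 + 2*r/3 (T(L, r) = 2*(r/3 - 5/(-1)) = 2*(r*(⅓) - 5*(-1)) = 2*(r/3 + 5) = 2*(5 + r/3) = 10 + 2*r/3)
h(Z, N) = Z*(26/3 + N) (h(Z, N) = ((10 + (⅔)*(-2)) + N)*Z = ((10 - 4/3) + N)*Z = (26/3 + N)*Z = Z*(26/3 + N))
(h(-166, 113) + 26161) + 31014 = ((⅓)*(-166)*(26 + 3*113) + 26161) + 31014 = ((⅓)*(-166)*(26 + 339) + 26161) + 31014 = ((⅓)*(-166)*365 + 26161) + 31014 = (-60590/3 + 26161) + 31014 = 17893/3 + 31014 = 110935/3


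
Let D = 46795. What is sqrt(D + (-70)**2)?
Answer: 7*sqrt(1055) ≈ 227.37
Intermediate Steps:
sqrt(D + (-70)**2) = sqrt(46795 + (-70)**2) = sqrt(46795 + 4900) = sqrt(51695) = 7*sqrt(1055)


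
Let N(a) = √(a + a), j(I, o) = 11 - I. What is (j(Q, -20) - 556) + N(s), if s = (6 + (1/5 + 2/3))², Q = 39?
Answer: -584 + 103*√2/15 ≈ -574.29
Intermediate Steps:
s = 10609/225 (s = (6 + (1*(⅕) + 2*(⅓)))² = (6 + (⅕ + ⅔))² = (6 + 13/15)² = (103/15)² = 10609/225 ≈ 47.151)
N(a) = √2*√a (N(a) = √(2*a) = √2*√a)
(j(Q, -20) - 556) + N(s) = ((11 - 1*39) - 556) + √2*√(10609/225) = ((11 - 39) - 556) + √2*(103/15) = (-28 - 556) + 103*√2/15 = -584 + 103*√2/15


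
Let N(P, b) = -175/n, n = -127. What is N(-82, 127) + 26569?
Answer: 3374438/127 ≈ 26570.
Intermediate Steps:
N(P, b) = 175/127 (N(P, b) = -175/(-127) = -175*(-1/127) = 175/127)
N(-82, 127) + 26569 = 175/127 + 26569 = 3374438/127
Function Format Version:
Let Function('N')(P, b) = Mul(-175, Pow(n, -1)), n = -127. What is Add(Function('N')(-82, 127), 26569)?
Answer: Rational(3374438, 127) ≈ 26570.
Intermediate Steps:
Function('N')(P, b) = Rational(175, 127) (Function('N')(P, b) = Mul(-175, Pow(-127, -1)) = Mul(-175, Rational(-1, 127)) = Rational(175, 127))
Add(Function('N')(-82, 127), 26569) = Add(Rational(175, 127), 26569) = Rational(3374438, 127)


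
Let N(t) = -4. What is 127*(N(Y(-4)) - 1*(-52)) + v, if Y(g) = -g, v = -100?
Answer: 5996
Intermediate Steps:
127*(N(Y(-4)) - 1*(-52)) + v = 127*(-4 - 1*(-52)) - 100 = 127*(-4 + 52) - 100 = 127*48 - 100 = 6096 - 100 = 5996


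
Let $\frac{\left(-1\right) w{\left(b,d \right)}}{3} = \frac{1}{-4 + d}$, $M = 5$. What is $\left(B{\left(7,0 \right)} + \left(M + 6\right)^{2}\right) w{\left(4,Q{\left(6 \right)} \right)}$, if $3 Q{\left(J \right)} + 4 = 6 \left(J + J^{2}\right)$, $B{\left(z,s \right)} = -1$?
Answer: $- \frac{270}{59} \approx -4.5763$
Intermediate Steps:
$Q{\left(J \right)} = - \frac{4}{3} + 2 J + 2 J^{2}$ ($Q{\left(J \right)} = - \frac{4}{3} + \frac{6 \left(J + J^{2}\right)}{3} = - \frac{4}{3} + \frac{6 J + 6 J^{2}}{3} = - \frac{4}{3} + \left(2 J + 2 J^{2}\right) = - \frac{4}{3} + 2 J + 2 J^{2}$)
$w{\left(b,d \right)} = - \frac{3}{-4 + d}$
$\left(B{\left(7,0 \right)} + \left(M + 6\right)^{2}\right) w{\left(4,Q{\left(6 \right)} \right)} = \left(-1 + \left(5 + 6\right)^{2}\right) \left(- \frac{3}{-4 + \left(- \frac{4}{3} + 2 \cdot 6 + 2 \cdot 6^{2}\right)}\right) = \left(-1 + 11^{2}\right) \left(- \frac{3}{-4 + \left(- \frac{4}{3} + 12 + 2 \cdot 36\right)}\right) = \left(-1 + 121\right) \left(- \frac{3}{-4 + \left(- \frac{4}{3} + 12 + 72\right)}\right) = 120 \left(- \frac{3}{-4 + \frac{248}{3}}\right) = 120 \left(- \frac{3}{\frac{236}{3}}\right) = 120 \left(\left(-3\right) \frac{3}{236}\right) = 120 \left(- \frac{9}{236}\right) = - \frac{270}{59}$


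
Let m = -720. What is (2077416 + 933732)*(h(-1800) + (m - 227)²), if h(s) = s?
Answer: 2695004560332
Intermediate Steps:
(2077416 + 933732)*(h(-1800) + (m - 227)²) = (2077416 + 933732)*(-1800 + (-720 - 227)²) = 3011148*(-1800 + (-947)²) = 3011148*(-1800 + 896809) = 3011148*895009 = 2695004560332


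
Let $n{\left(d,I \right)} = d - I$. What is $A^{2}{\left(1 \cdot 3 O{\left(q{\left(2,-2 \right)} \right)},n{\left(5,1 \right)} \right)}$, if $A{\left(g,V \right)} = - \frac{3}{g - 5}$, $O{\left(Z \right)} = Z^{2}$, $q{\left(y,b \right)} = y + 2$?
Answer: $\frac{9}{1849} \approx 0.0048675$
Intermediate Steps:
$q{\left(y,b \right)} = 2 + y$
$A{\left(g,V \right)} = - \frac{3}{-5 + g}$
$A^{2}{\left(1 \cdot 3 O{\left(q{\left(2,-2 \right)} \right)},n{\left(5,1 \right)} \right)} = \left(- \frac{3}{-5 + 1 \cdot 3 \left(2 + 2\right)^{2}}\right)^{2} = \left(- \frac{3}{-5 + 3 \cdot 4^{2}}\right)^{2} = \left(- \frac{3}{-5 + 3 \cdot 16}\right)^{2} = \left(- \frac{3}{-5 + 48}\right)^{2} = \left(- \frac{3}{43}\right)^{2} = \frac{9}{1849}$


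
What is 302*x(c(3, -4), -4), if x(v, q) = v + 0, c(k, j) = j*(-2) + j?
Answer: 1208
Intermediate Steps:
c(k, j) = -j (c(k, j) = -2*j + j = -j)
x(v, q) = v
302*x(c(3, -4), -4) = 302*(-1*(-4)) = 302*4 = 1208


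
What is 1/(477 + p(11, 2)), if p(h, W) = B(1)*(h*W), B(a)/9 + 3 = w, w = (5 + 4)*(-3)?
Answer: -1/5463 ≈ -0.00018305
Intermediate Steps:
w = -27 (w = 9*(-3) = -27)
B(a) = -270 (B(a) = -27 + 9*(-27) = -27 - 243 = -270)
p(h, W) = -270*W*h (p(h, W) = -270*h*W = -270*W*h)
1/(477 + p(11, 2)) = 1/(477 - 270*2*11) = 1/(477 - 5940) = 1/(-5463) = -1/5463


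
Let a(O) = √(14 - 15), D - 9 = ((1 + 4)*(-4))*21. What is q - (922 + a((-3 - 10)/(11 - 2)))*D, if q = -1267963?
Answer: -889021 + 411*I ≈ -8.8902e+5 + 411.0*I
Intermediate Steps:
D = -411 (D = 9 + ((1 + 4)*(-4))*21 = 9 + (5*(-4))*21 = 9 - 20*21 = 9 - 420 = -411)
a(O) = I (a(O) = √(-1) = I)
q - (922 + a((-3 - 10)/(11 - 2)))*D = -1267963 - (922 + I)*(-411) = -1267963 - (-378942 - 411*I) = -1267963 + (378942 + 411*I) = -889021 + 411*I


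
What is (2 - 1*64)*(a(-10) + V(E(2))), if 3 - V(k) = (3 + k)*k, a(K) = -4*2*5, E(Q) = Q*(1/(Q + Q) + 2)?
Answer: 8773/2 ≈ 4386.5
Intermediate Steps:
E(Q) = Q*(2 + 1/(2*Q)) (E(Q) = Q*(1/(2*Q) + 2) = Q*(2 + 1/(2*Q)))
a(K) = -40 (a(K) = -8*5 = -40)
V(k) = 3 - k*(3 + k) (V(k) = 3 - (3 + k)*k = 3 - k*(3 + k))
(2 - 1*64)*(a(-10) + V(E(2))) = (2 - 1*64)*(-40 + (3 - (½ + 2*2)² - 3*(½ + 2*2))) = (2 - 64)*(-40 + (3 - (½ + 4)² - 3*(½ + 4))) = -62*(-40 + (3 - (9/2)² - 3*9/2)) = -62*(-40 + (3 - 1*81/4 - 27/2)) = -62*(-40 + (3 - 81/4 - 27/2)) = -62*(-40 - 123/4) = -62*(-283/4) = 8773/2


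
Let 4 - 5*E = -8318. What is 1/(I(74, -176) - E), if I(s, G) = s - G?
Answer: -5/7072 ≈ -0.00070701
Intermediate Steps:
E = 8322/5 (E = ⅘ - ⅕*(-8318) = ⅘ + 8318/5 = 8322/5 ≈ 1664.4)
1/(I(74, -176) - E) = 1/((74 - 1*(-176)) - 1*8322/5) = 1/((74 + 176) - 8322/5) = 1/(250 - 8322/5) = 1/(-7072/5) = -5/7072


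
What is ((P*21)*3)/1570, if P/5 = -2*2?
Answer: -126/157 ≈ -0.80255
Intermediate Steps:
P = -20 (P = 5*(-2*2) = 5*(-4) = -20)
((P*21)*3)/1570 = (-20*21*3)/1570 = -420*3*(1/1570) = -1260*1/1570 = -126/157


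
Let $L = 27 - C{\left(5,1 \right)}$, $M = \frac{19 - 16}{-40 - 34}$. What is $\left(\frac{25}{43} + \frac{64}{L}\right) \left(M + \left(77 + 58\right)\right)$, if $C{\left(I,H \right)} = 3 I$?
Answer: $\frac{2540027}{3182} \approx 798.25$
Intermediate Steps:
$M = - \frac{3}{74}$ ($M = \frac{3}{-74} = 3 \left(- \frac{1}{74}\right) = - \frac{3}{74} \approx -0.040541$)
$L = 12$ ($L = 27 - 3 \cdot 5 = 27 - 15 = 12$)
$\left(\frac{25}{43} + \frac{64}{L}\right) \left(M + \left(77 + 58\right)\right) = \left(\frac{25}{43} + \frac{64}{12}\right) \left(- \frac{3}{74} + \left(77 + 58\right)\right) = \left(25 \cdot \frac{1}{43} + 64 \cdot \frac{1}{12}\right) \left(- \frac{3}{74} + 135\right) = \left(\frac{25}{43} + \frac{16}{3}\right) \frac{9987}{74} = \frac{763}{129} \cdot \frac{9987}{74} = \frac{2540027}{3182}$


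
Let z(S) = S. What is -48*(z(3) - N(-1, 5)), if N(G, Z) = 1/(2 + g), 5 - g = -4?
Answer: -1536/11 ≈ -139.64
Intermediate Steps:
g = 9 (g = 5 - 1*(-4) = 5 + 4 = 9)
N(G, Z) = 1/11 (N(G, Z) = 1/(2 + 9) = 1/11)
-48*(z(3) - N(-1, 5)) = -48*(3 - 1*1/11) = -48*(3 - 1/11) = -48*32/11 = -1536/11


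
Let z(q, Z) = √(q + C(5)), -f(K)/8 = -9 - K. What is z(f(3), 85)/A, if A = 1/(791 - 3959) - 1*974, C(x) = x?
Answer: -3168*√101/3085633 ≈ -0.010318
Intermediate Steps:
f(K) = 72 + 8*K (f(K) = -8*(-9 - K) = 72 + 8*K)
z(q, Z) = √(5 + q) (z(q, Z) = √(q + 5) = √(5 + q))
A = -3085633/3168 (A = 1/(-3168) - 974 = -1/3168 - 974 = -3085633/3168 ≈ -974.00)
z(f(3), 85)/A = √(5 + (72 + 8*3))/(-3085633/3168) = √(5 + (72 + 24))*(-3168/3085633) = √(5 + 96)*(-3168/3085633) = √101*(-3168/3085633) = -3168*√101/3085633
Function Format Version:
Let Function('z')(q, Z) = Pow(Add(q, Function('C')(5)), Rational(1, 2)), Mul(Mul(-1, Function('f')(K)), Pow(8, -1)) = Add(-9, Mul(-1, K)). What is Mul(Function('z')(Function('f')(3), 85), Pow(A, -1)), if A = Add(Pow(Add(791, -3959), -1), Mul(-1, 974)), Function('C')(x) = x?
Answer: Mul(Rational(-3168, 3085633), Pow(101, Rational(1, 2))) ≈ -0.010318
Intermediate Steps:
Function('f')(K) = Add(72, Mul(8, K)) (Function('f')(K) = Mul(-8, Add(-9, Mul(-1, K))) = Add(72, Mul(8, K)))
Function('z')(q, Z) = Pow(Add(5, q), Rational(1, 2)) (Function('z')(q, Z) = Pow(Add(q, 5), Rational(1, 2)) = Pow(Add(5, q), Rational(1, 2)))
A = Rational(-3085633, 3168) (A = Add(Pow(-3168, -1), -974) = Add(Rational(-1, 3168), -974) = Rational(-3085633, 3168) ≈ -974.00)
Mul(Function('z')(Function('f')(3), 85), Pow(A, -1)) = Mul(Pow(Add(5, Add(72, Mul(8, 3))), Rational(1, 2)), Pow(Rational(-3085633, 3168), -1)) = Mul(Pow(Add(5, Add(72, 24)), Rational(1, 2)), Rational(-3168, 3085633)) = Mul(Pow(Add(5, 96), Rational(1, 2)), Rational(-3168, 3085633)) = Mul(Pow(101, Rational(1, 2)), Rational(-3168, 3085633)) = Mul(Rational(-3168, 3085633), Pow(101, Rational(1, 2)))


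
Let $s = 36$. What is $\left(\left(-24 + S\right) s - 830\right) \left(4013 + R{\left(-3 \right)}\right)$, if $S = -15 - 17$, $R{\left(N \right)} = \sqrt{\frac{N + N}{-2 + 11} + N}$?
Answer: $-11420998 - \frac{2846 i \sqrt{33}}{3} \approx -1.1421 \cdot 10^{7} - 5449.7 i$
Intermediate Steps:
$R{\left(N \right)} = \frac{\sqrt{11} \sqrt{N}}{3}$ ($R{\left(N \right)} = \sqrt{\frac{2 N}{9} + N} = \sqrt{\frac{11 N}{9}} = \frac{\sqrt{11} \sqrt{N}}{3}$)
$S = -32$
$\left(\left(-24 + S\right) s - 830\right) \left(4013 + R{\left(-3 \right)}\right) = \left(\left(-24 - 32\right) 36 - 830\right) \left(4013 + \frac{\sqrt{11} \sqrt{-3}}{3}\right) = \left(\left(-56\right) 36 - 830\right) \left(4013 + \frac{\sqrt{11} i \sqrt{3}}{3}\right) = \left(-2016 - 830\right) \left(4013 + \frac{i \sqrt{33}}{3}\right) = - 2846 \left(4013 + \frac{i \sqrt{33}}{3}\right) = -11420998 - \frac{2846 i \sqrt{33}}{3}$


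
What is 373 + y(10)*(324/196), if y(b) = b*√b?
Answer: 373 + 810*√10/49 ≈ 425.27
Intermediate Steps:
y(b) = b^(3/2)
373 + y(10)*(324/196) = 373 + 10^(3/2)*(324/196) = 373 + (10*√10)*(324*(1/196)) = 373 + (10*√10)*(81/49) = 373 + 810*√10/49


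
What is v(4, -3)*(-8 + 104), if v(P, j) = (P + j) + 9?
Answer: 960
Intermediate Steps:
v(P, j) = 9 + P + j
v(4, -3)*(-8 + 104) = (9 + 4 - 3)*(-8 + 104) = 10*96 = 960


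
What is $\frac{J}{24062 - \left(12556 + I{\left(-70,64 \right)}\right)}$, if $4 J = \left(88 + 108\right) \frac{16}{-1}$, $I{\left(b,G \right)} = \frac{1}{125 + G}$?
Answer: $- \frac{148176}{2174633} \approx -0.068138$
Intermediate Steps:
$J = -784$ ($J = \frac{\left(88 + 108\right) \frac{16}{-1}}{4} = \frac{196 \cdot 16 \left(-1\right)}{4} = \frac{196 \left(-16\right)}{4} = \frac{1}{4} \left(-3136\right) = -784$)
$\frac{J}{24062 - \left(12556 + I{\left(-70,64 \right)}\right)} = - \frac{784}{24062 - \left(12556 + \frac{1}{125 + 64}\right)} = - \frac{784}{24062 - \frac{2373085}{189}} = - \frac{784}{\frac{2174633}{189}} = \left(-784\right) \frac{189}{2174633} = - \frac{148176}{2174633}$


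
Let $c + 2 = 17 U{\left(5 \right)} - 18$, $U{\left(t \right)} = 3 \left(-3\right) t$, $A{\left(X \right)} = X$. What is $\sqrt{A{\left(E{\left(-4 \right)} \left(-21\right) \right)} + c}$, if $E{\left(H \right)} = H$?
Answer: $i \sqrt{701} \approx 26.476 i$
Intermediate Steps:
$U{\left(t \right)} = - 9 t$
$c = -785$ ($c = -2 + \left(17 \left(\left(-9\right) 5\right) - 18\right) = -2 + \left(17 \left(-45\right) - 18\right) = -2 - 783 = -785$)
$\sqrt{A{\left(E{\left(-4 \right)} \left(-21\right) \right)} + c} = \sqrt{\left(-4\right) \left(-21\right) - 785} = \sqrt{84 - 785} = \sqrt{-701} = i \sqrt{701}$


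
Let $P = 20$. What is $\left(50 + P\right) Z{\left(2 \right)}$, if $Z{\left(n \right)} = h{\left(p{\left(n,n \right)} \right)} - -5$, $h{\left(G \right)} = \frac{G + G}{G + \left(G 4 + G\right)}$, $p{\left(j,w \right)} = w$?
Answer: $\frac{1120}{3} \approx 373.33$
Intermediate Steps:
$h{\left(G \right)} = \frac{1}{3}$ ($h{\left(G \right)} = \frac{2 G}{G + \left(4 G + G\right)} = \frac{2 G}{G + 5 G} = \frac{2 G}{6 G} = 2 G \frac{1}{6 G} = \frac{1}{3}$)
$Z{\left(n \right)} = \frac{16}{3}$ ($Z{\left(n \right)} = \frac{1}{3} - -5 = \frac{1}{3} + 5 = \frac{16}{3}$)
$\left(50 + P\right) Z{\left(2 \right)} = \left(50 + 20\right) \frac{16}{3} = 70 \cdot \frac{16}{3} = \frac{1120}{3}$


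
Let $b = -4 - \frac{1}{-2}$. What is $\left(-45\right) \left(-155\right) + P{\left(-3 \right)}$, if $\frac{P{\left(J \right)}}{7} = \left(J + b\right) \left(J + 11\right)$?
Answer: $6611$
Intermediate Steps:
$b = - \frac{7}{2}$ ($b = -4 - - \frac{1}{2} = -4 + \frac{1}{2} = - \frac{7}{2} \approx -3.5$)
$P{\left(J \right)} = 7 \left(11 + J\right) \left(- \frac{7}{2} + J\right)$ ($P{\left(J \right)} = 7 \left(J - \frac{7}{2}\right) \left(J + 11\right) = 7 \left(- \frac{7}{2} + J\right) \left(11 + J\right) = 7 \left(11 + J\right) \left(- \frac{7}{2} + J\right)$)
$\left(-45\right) \left(-155\right) + P{\left(-3 \right)} = \left(-45\right) \left(-155\right) + \left(- \frac{539}{2} + 7 \left(-3\right)^{2} + \frac{105}{2} \left(-3\right)\right) = 6975 - 364 = 6611$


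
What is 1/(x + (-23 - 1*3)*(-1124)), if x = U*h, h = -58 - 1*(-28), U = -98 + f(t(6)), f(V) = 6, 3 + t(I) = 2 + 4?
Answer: 1/31984 ≈ 3.1266e-5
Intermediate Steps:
t(I) = 3 (t(I) = -3 + (2 + 4) = -3 + 6 = 3)
U = -92 (U = -98 + 6 = -92)
h = -30 (h = -58 + 28 = -30)
x = 2760 (x = -92*(-30) = 2760)
1/(x + (-23 - 1*3)*(-1124)) = 1/(2760 + (-23 - 1*3)*(-1124)) = 1/(2760 + (-23 - 3)*(-1124)) = 1/(2760 - 26*(-1124)) = 1/(2760 + 29224) = 1/31984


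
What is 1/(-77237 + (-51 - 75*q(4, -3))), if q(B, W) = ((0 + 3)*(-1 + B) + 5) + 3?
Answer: -1/78563 ≈ -1.2729e-5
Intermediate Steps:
q(B, W) = 5 + 3*B (q(B, W) = (3*(-1 + B) + 5) + 3 = ((-3 + 3*B) + 5) + 3 = (2 + 3*B) + 3 = 5 + 3*B)
1/(-77237 + (-51 - 75*q(4, -3))) = 1/(-77237 + (-51 - 75*(5 + 3*4))) = 1/(-77237 + (-51 - 75*(5 + 12))) = 1/(-77237 + (-51 - 75*17)) = 1/(-77237 + (-51 - 1275)) = 1/(-77237 - 1326) = 1/(-78563) = -1/78563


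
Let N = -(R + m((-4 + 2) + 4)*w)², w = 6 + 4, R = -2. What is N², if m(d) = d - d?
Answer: 16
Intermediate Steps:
w = 10
m(d) = 0
N = -4 (N = -(-2 + 0*10)² = -(-2 + 0)² = -1*(-2)² = -1*4 = -4)
N² = (-4)² = 16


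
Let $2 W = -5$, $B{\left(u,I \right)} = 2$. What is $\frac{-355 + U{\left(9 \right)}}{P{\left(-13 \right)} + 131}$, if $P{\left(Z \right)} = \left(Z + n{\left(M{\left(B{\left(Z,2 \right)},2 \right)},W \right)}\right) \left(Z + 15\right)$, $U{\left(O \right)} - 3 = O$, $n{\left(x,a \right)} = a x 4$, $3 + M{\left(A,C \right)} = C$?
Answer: $- \frac{343}{125} \approx -2.744$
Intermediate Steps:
$M{\left(A,C \right)} = -3 + C$
$W = - \frac{5}{2}$ ($W = \frac{1}{2} \left(-5\right) = - \frac{5}{2} \approx -2.5$)
$n{\left(x,a \right)} = 4 a x$
$U{\left(O \right)} = 3 + O$
$P{\left(Z \right)} = \left(10 + Z\right) \left(15 + Z\right)$ ($P{\left(Z \right)} = \left(Z + 4 \left(- \frac{5}{2}\right) \left(-3 + 2\right)\right) \left(Z + 15\right) = \left(Z + 4 \left(- \frac{5}{2}\right) \left(-1\right)\right) \left(15 + Z\right) = \left(Z + 10\right) \left(15 + Z\right) = \left(10 + Z\right) \left(15 + Z\right)$)
$\frac{-355 + U{\left(9 \right)}}{P{\left(-13 \right)} + 131} = \frac{-355 + \left(3 + 9\right)}{\left(150 + \left(-13\right)^{2} + 25 \left(-13\right)\right) + 131} = \frac{-355 + 12}{\left(150 + 169 - 325\right) + 131} = - \frac{343}{-6 + 131} = - \frac{343}{125}$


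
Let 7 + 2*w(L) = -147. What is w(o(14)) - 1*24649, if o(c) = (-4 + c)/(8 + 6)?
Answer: -24726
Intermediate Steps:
o(c) = -2/7 + c/14 (o(c) = (-4 + c)/14 = (-4 + c)*(1/14) = -2/7 + c/14)
w(L) = -77 (w(L) = -7/2 + (½)*(-147) = -7/2 - 147/2 = -77)
w(o(14)) - 1*24649 = -77 - 1*24649 = -77 - 24649 = -24726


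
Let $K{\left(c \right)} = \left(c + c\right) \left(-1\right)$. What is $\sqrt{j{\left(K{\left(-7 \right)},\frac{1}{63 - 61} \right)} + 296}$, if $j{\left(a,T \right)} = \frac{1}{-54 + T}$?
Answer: $\frac{\sqrt{3388690}}{107} \approx 17.204$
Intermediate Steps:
$K{\left(c \right)} = - 2 c$ ($K{\left(c \right)} = 2 c \left(-1\right) = - 2 c$)
$\sqrt{j{\left(K{\left(-7 \right)},\frac{1}{63 - 61} \right)} + 296} = \sqrt{\frac{1}{-54 + \frac{1}{63 - 61}} + 296} = \sqrt{\frac{1}{-54 + \frac{1}{2}} + 296} = \sqrt{\frac{1}{- \frac{107}{2}} + 296} = \sqrt{- \frac{2}{107} + 296} = \sqrt{\frac{31670}{107}} = \frac{\sqrt{3388690}}{107}$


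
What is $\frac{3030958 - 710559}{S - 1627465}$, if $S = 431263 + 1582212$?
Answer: $\frac{2320399}{386010} \approx 6.0112$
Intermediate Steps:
$S = 2013475$
$\frac{3030958 - 710559}{S - 1627465} = \frac{3030958 - 710559}{2013475 - 1627465} = \frac{2320399}{386010}$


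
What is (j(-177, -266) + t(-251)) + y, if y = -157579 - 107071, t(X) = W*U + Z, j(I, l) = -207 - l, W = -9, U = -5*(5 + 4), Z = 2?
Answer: -264184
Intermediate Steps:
U = -45 (U = -5*9 = -45)
t(X) = 407 (t(X) = -9*(-45) + 2 = 405 + 2 = 407)
y = -264650
(j(-177, -266) + t(-251)) + y = ((-207 - 1*(-266)) + 407) - 264650 = ((-207 + 266) + 407) - 264650 = (59 + 407) - 264650 = 466 - 264650 = -264184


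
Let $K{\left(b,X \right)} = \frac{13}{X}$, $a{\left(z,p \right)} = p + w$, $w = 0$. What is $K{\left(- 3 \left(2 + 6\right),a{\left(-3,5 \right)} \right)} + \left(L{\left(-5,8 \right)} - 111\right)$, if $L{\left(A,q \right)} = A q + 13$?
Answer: $- \frac{677}{5} \approx -135.4$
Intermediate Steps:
$L{\left(A,q \right)} = 13 + A q$
$a{\left(z,p \right)} = p$ ($a{\left(z,p \right)} = p + 0 = p$)
$K{\left(- 3 \left(2 + 6\right),a{\left(-3,5 \right)} \right)} + \left(L{\left(-5,8 \right)} - 111\right) = \frac{13}{5} + \left(\left(13 - 40\right) - 111\right) = 13 \cdot \frac{1}{5} + \left(\left(13 - 40\right) - 111\right) = \frac{13}{5} - 138 = - \frac{677}{5}$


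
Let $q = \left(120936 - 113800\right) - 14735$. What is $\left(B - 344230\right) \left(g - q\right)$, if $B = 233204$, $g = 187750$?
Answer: $-21688818074$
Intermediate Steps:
$q = -7599$ ($q = 7136 - 14735 = -7599$)
$\left(B - 344230\right) \left(g - q\right) = \left(233204 - 344230\right) \left(187750 - -7599\right) = - 111026 \left(187750 + 7599\right) = \left(-111026\right) 195349 = -21688818074$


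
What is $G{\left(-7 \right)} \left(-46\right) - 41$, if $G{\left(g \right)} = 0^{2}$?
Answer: $-41$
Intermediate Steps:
$G{\left(g \right)} = 0$
$G{\left(-7 \right)} \left(-46\right) - 41 = 0 \left(-46\right) - 41 = 0 - 41 = -41$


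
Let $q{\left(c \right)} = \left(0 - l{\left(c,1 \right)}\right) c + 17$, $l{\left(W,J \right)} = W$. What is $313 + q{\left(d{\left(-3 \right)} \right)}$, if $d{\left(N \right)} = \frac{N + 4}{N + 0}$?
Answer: $\frac{2969}{9} \approx 329.89$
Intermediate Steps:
$d{\left(N \right)} = \frac{4 + N}{N}$
$q{\left(c \right)} = 17 - c^{2}$ ($q{\left(c \right)} = \left(0 - c\right) c + 17 = - c c + 17 = - c^{2} + 17 = 17 - c^{2}$)
$313 + q{\left(d{\left(-3 \right)} \right)} = 313 + \left(17 - \left(\frac{4 - 3}{-3}\right)^{2}\right) = 313 + \left(17 - \left(\left(- \frac{1}{3}\right) 1\right)^{2}\right) = 313 + \left(17 - \left(- \frac{1}{3}\right)^{2}\right) = 313 + \left(17 - \frac{1}{9}\right) = 313 + \frac{152}{9} = \frac{2969}{9}$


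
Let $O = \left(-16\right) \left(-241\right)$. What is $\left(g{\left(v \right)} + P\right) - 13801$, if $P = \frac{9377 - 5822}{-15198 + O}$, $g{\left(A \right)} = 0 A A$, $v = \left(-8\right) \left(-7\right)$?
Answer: $- \frac{156534497}{11342} \approx -13801.0$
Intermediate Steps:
$O = 3856$
$v = 56$
$g{\left(A \right)} = 0$ ($g{\left(A \right)} = 0 A = 0$)
$P = - \frac{3555}{11342}$ ($P = \frac{9377 - 5822}{-15198 + 3856} = \frac{3555}{-11342} = 3555 \left(- \frac{1}{11342}\right) = - \frac{3555}{11342} \approx -0.31344$)
$\left(g{\left(v \right)} + P\right) - 13801 = \left(0 - \frac{3555}{11342}\right) - 13801 = - \frac{3555}{11342} - 13801 = - \frac{156534497}{11342}$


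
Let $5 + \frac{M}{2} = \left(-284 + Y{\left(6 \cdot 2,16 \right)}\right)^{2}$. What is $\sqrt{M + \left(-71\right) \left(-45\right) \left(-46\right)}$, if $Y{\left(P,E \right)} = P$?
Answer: $2 \sqrt{247} \approx 31.432$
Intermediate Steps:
$M = 147958$ ($M = -10 + 2 \left(-284 + 6 \cdot 2\right)^{2} = -10 + 2 \left(-284 + 12\right)^{2} = -10 + 2 \left(-272\right)^{2} = -10 + 2 \cdot 73984 = -10 + 147968 = 147958$)
$\sqrt{M + \left(-71\right) \left(-45\right) \left(-46\right)} = \sqrt{147958 + \left(-71\right) \left(-45\right) \left(-46\right)} = \sqrt{147958 + 3195 \left(-46\right)} = \sqrt{147958 - 146970} = \sqrt{988} = 2 \sqrt{247}$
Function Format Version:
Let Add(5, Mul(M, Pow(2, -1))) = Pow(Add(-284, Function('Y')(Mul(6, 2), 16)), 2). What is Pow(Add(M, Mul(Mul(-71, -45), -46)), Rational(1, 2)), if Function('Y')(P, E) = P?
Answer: Mul(2, Pow(247, Rational(1, 2))) ≈ 31.432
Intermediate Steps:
M = 147958 (M = Add(-10, Mul(2, Pow(Add(-284, Mul(6, 2)), 2))) = Add(-10, Mul(2, Pow(Add(-284, 12), 2))) = Add(-10, Mul(2, Pow(-272, 2))) = Add(-10, Mul(2, 73984)) = Add(-10, 147968) = 147958)
Pow(Add(M, Mul(Mul(-71, -45), -46)), Rational(1, 2)) = Pow(Add(147958, Mul(Mul(-71, -45), -46)), Rational(1, 2)) = Pow(Add(147958, Mul(3195, -46)), Rational(1, 2)) = Pow(Add(147958, -146970), Rational(1, 2)) = Pow(988, Rational(1, 2)) = Mul(2, Pow(247, Rational(1, 2)))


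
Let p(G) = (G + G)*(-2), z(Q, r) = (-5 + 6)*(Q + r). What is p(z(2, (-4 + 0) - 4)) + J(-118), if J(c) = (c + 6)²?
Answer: 12568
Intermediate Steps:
z(Q, r) = Q + r (z(Q, r) = 1*(Q + r) = Q + r)
J(c) = (6 + c)²
p(G) = -4*G (p(G) = (2*G)*(-2) = -4*G)
p(z(2, (-4 + 0) - 4)) + J(-118) = -4*(2 + ((-4 + 0) - 4)) + (6 - 118)² = -4*(2 + (-4 - 4)) + (-112)² = -4*(2 - 8) + 12544 = -4*(-6) + 12544 = 24 + 12544 = 12568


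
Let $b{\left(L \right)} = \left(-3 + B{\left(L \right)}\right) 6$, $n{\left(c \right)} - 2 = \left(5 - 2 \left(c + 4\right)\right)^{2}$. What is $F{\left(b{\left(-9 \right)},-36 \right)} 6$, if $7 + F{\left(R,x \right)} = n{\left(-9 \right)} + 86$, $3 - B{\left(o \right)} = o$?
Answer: $1836$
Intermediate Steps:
$B{\left(o \right)} = 3 - o$
$n{\left(c \right)} = 2 + \left(-3 - 2 c\right)^{2}$ ($n{\left(c \right)} = 2 + \left(5 - 2 \left(c + 4\right)\right)^{2} = 2 + \left(5 - 2 \left(4 + c\right)\right)^{2} = 2 + \left(5 - \left(8 + 2 c\right)\right)^{2} = 2 + \left(-3 - 2 c\right)^{2}$)
$b{\left(L \right)} = - 6 L$ ($b{\left(L \right)} = \left(-3 - \left(-3 + L\right)\right) 6 = - L 6 = - 6 L$)
$F{\left(R,x \right)} = 306$ ($F{\left(R,x \right)} = -7 + \left(\left(2 + \left(3 + 2 \left(-9\right)\right)^{2}\right) + 86\right) = -7 + \left(\left(2 + \left(3 - 18\right)^{2}\right) + 86\right) = -7 + \left(\left(2 + \left(-15\right)^{2}\right) + 86\right) = -7 + \left(\left(2 + 225\right) + 86\right) = -7 + \left(227 + 86\right) = -7 + 313 = 306$)
$F{\left(b{\left(-9 \right)},-36 \right)} 6 = 306 \cdot 6 = 1836$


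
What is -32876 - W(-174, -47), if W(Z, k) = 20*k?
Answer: -31936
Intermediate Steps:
-32876 - W(-174, -47) = -32876 - 20*(-47) = -32876 - 1*(-940) = -32876 + 940 = -31936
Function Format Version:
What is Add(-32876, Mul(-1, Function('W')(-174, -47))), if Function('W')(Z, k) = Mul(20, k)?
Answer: -31936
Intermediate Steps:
Add(-32876, Mul(-1, Function('W')(-174, -47))) = Add(-32876, Mul(-1, Mul(20, -47))) = Add(-32876, Mul(-1, -940)) = Add(-32876, 940) = -31936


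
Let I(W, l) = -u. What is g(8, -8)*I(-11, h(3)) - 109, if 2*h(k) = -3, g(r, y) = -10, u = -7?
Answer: -179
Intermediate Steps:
h(k) = -3/2 (h(k) = (½)*(-3) = -3/2)
I(W, l) = 7 (I(W, l) = -1*(-7) = 7)
g(8, -8)*I(-11, h(3)) - 109 = -10*7 - 109 = -70 - 109 = -179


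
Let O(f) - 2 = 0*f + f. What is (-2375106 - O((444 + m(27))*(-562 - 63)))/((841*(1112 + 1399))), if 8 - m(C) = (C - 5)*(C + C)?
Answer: -105004/78213 ≈ -1.3425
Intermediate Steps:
m(C) = 8 - 2*C*(-5 + C) (m(C) = 8 - (C - 5)*(C + C) = 8 - (-5 + C)*2*C = 8 - 2*C*(-5 + C))
O(f) = 2 + f (O(f) = 2 + (0*f + f) = 2 + (0 + f) = 2 + f)
(-2375106 - O((444 + m(27))*(-562 - 63)))/((841*(1112 + 1399))) = (-2375106 - (2 + (444 + (8 - 2*27² + 10*27))*(-562 - 63)))/((841*(1112 + 1399))) = (-2375106 - (2 + (444 + (8 - 2*729 + 270))*(-625)))/((841*2511)) = (-2375106 - (2 + (444 + (8 - 1458 + 270))*(-625)))/2111751 = (-2375106 - (2 + (444 - 1180)*(-625)))*(1/2111751) = (-2375106 - (2 - 736*(-625)))*(1/2111751) = (-2375106 - (2 + 460000))*(1/2111751) = (-2375106 - 1*460002)*(1/2111751) = (-2375106 - 460002)*(1/2111751) = -2835108*1/2111751 = -105004/78213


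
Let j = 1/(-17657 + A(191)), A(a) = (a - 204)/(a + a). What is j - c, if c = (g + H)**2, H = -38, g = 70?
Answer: -6906867070/6744987 ≈ -1024.0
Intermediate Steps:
A(a) = (-204 + a)/(2*a) (A(a) = (-204 + a)/((2*a)) = (-204 + a)*(1/(2*a)) = (-204 + a)/(2*a))
j = -382/6744987 (j = 1/(-17657 + (1/2)*(-204 + 191)/191) = 1/(-17657 + (1/2)*(1/191)*(-13)) = 1/(-17657 - 13/382) = 1/(-6744987/382) = -382/6744987 ≈ -5.6635e-5)
c = 1024 (c = (70 - 38)**2 = 32**2 = 1024)
j - c = -382/6744987 - 1*1024 = -382/6744987 - 1024 = -6906867070/6744987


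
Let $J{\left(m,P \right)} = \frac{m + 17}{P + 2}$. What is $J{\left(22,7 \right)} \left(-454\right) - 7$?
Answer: $- \frac{5923}{3} \approx -1974.3$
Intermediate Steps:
$J{\left(m,P \right)} = \frac{17 + m}{2 + P}$
$J{\left(22,7 \right)} \left(-454\right) - 7 = \frac{17 + 22}{2 + 7} \left(-454\right) - 7 = \frac{1}{9} \cdot 39 \left(-454\right) - 7 = \frac{13}{3} \left(-454\right) - 7 = - \frac{5902}{3} - 7 = - \frac{5923}{3}$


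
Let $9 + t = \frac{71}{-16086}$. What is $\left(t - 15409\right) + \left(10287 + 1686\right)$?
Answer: $- \frac{55416341}{16086} \approx -3445.0$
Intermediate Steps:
$t = - \frac{144845}{16086}$ ($t = -9 + \frac{71}{-16086} = -9 + 71 \left(- \frac{1}{16086}\right) = -9 - \frac{71}{16086} = - \frac{144845}{16086} \approx -9.0044$)
$\left(t - 15409\right) + \left(10287 + 1686\right) = \left(- \frac{144845}{16086} - 15409\right) + \left(10287 + 1686\right) = - \frac{248014019}{16086} + 11973 = - \frac{55416341}{16086}$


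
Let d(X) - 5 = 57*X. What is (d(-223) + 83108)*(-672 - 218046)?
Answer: -15398184636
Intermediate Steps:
d(X) = 5 + 57*X
(d(-223) + 83108)*(-672 - 218046) = ((5 + 57*(-223)) + 83108)*(-672 - 218046) = ((5 - 12711) + 83108)*(-218718) = (-12706 + 83108)*(-218718) = 70402*(-218718) = -15398184636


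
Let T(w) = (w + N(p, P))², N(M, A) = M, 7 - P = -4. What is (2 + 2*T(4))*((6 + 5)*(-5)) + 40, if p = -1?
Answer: -1060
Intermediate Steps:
P = 11 (P = 7 - 1*(-4) = 7 + 4 = 11)
T(w) = (-1 + w)² (T(w) = (w - 1)² = (-1 + w)²)
(2 + 2*T(4))*((6 + 5)*(-5)) + 40 = (2 + 2*(-1 + 4)²)*((6 + 5)*(-5)) + 40 = (2 + 2*3²)*(11*(-5)) + 40 = (2 + 2*9)*(-55) + 40 = (2 + 18)*(-55) + 40 = 20*(-55) + 40 = -1100 + 40 = -1060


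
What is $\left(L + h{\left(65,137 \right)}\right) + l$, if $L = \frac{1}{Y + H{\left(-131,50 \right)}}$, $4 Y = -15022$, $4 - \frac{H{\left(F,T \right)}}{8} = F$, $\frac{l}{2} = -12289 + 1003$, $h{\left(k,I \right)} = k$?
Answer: $- \frac{120434959}{5351} \approx -22507.0$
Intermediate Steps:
$l = -22572$ ($l = 2 \left(-12289 + 1003\right) = 2 \left(-11286\right) = -22572$)
$H{\left(F,T \right)} = 32 - 8 F$
$Y = - \frac{7511}{2}$ ($Y = \frac{1}{4} \left(-15022\right) = - \frac{7511}{2} \approx -3755.5$)
$L = - \frac{2}{5351}$ ($L = \frac{1}{- \frac{7511}{2} + \left(32 - -1048\right)} = \frac{1}{- \frac{7511}{2} + \left(32 + 1048\right)} = \frac{1}{- \frac{7511}{2} + 1080} = \frac{1}{- \frac{5351}{2}} = - \frac{2}{5351} \approx -0.00037376$)
$\left(L + h{\left(65,137 \right)}\right) + l = \left(- \frac{2}{5351} + 65\right) - 22572 = \frac{347813}{5351} - 22572 = - \frac{120434959}{5351}$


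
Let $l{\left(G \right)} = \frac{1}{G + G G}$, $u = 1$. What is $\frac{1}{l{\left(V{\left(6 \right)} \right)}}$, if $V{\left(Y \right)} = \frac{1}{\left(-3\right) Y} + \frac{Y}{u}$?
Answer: $\frac{13375}{324} \approx 41.281$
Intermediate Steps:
$V{\left(Y \right)} = Y - \frac{1}{3 Y}$ ($V{\left(Y \right)} = \frac{1}{\left(-3\right) Y} + \frac{Y}{1} = - \frac{1}{3 Y} + Y 1 = - \frac{1}{3 Y} + Y = Y - \frac{1}{3 Y}$)
$l{\left(G \right)} = \frac{1}{G + G^{2}}$
$\frac{1}{l{\left(V{\left(6 \right)} \right)}} = \frac{1}{\frac{1}{6 - \frac{1}{3 \cdot 6}} \frac{1}{1 + \left(6 - \frac{1}{3 \cdot 6}\right)}} = \frac{1}{\frac{1}{6 - \frac{1}{18}} \frac{1}{1 + \left(6 - \frac{1}{18}\right)}} = \frac{1}{\frac{1}{\frac{107}{18}} \frac{1}{1 + \frac{107}{18}}} = \frac{1}{\frac{18}{107} \frac{1}{\frac{125}{18}}} = \frac{1}{\frac{18}{107} \cdot \frac{18}{125}} = \frac{1}{\frac{324}{13375}} = \frac{13375}{324}$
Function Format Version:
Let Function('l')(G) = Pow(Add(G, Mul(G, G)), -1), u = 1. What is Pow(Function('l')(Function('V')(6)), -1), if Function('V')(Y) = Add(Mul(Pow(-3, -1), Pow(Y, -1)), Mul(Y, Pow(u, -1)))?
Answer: Rational(13375, 324) ≈ 41.281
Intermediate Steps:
Function('V')(Y) = Add(Y, Mul(Rational(-1, 3), Pow(Y, -1))) (Function('V')(Y) = Add(Mul(Pow(-3, -1), Pow(Y, -1)), Mul(Y, Pow(1, -1))) = Add(Mul(Rational(-1, 3), Pow(Y, -1)), Mul(Y, 1)) = Add(Mul(Rational(-1, 3), Pow(Y, -1)), Y) = Add(Y, Mul(Rational(-1, 3), Pow(Y, -1))))
Function('l')(G) = Pow(Add(G, Pow(G, 2)), -1)
Pow(Function('l')(Function('V')(6)), -1) = Pow(Mul(Pow(Add(6, Mul(Rational(-1, 3), Pow(6, -1))), -1), Pow(Add(1, Add(6, Mul(Rational(-1, 3), Pow(6, -1)))), -1)), -1) = Pow(Mul(Pow(Add(6, Mul(Rational(-1, 3), Rational(1, 6))), -1), Pow(Add(1, Add(6, Mul(Rational(-1, 3), Rational(1, 6)))), -1)), -1) = Pow(Mul(Pow(Add(6, Rational(-1, 18)), -1), Pow(Add(1, Add(6, Rational(-1, 18))), -1)), -1) = Pow(Mul(Pow(Rational(107, 18), -1), Pow(Add(1, Rational(107, 18)), -1)), -1) = Pow(Mul(Rational(18, 107), Pow(Rational(125, 18), -1)), -1) = Pow(Mul(Rational(18, 107), Rational(18, 125)), -1) = Pow(Rational(324, 13375), -1) = Rational(13375, 324)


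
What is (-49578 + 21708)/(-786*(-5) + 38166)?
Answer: -4645/7016 ≈ -0.66206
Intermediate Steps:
(-49578 + 21708)/(-786*(-5) + 38166) = -27870/(3930 + 38166) = -27870/42096 = -27870*1/42096 = -4645/7016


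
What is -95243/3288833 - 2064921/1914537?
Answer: -2324508858228/2098864155107 ≈ -1.1075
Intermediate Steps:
-95243/3288833 - 2064921/1914537 = -95243*1/3288833 - 2064921*1/1914537 = -95243/3288833 - 688307/638179 = -2324508858228/2098864155107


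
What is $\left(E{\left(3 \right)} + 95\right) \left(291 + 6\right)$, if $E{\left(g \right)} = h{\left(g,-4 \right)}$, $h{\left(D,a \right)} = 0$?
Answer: $28215$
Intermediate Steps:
$E{\left(g \right)} = 0$
$\left(E{\left(3 \right)} + 95\right) \left(291 + 6\right) = \left(0 + 95\right) \left(291 + 6\right) = 95 \cdot 297 = 28215$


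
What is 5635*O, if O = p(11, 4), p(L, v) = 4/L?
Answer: 22540/11 ≈ 2049.1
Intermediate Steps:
O = 4/11 ≈ 0.36364
5635*O = 5635*(4/11) = 22540/11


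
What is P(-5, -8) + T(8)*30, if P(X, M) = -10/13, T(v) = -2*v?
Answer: -6250/13 ≈ -480.77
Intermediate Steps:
P(X, M) = -10/13 (P(X, M) = -10*1/13 = -10/13)
P(-5, -8) + T(8)*30 = -10/13 - 2*8*30 = -10/13 - 16*30 = -10/13 - 480 = -6250/13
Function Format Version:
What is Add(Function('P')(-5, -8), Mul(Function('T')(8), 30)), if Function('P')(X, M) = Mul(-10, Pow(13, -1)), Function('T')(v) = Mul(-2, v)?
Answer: Rational(-6250, 13) ≈ -480.77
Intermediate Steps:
Function('P')(X, M) = Rational(-10, 13) (Function('P')(X, M) = Mul(-10, Rational(1, 13)) = Rational(-10, 13))
Add(Function('P')(-5, -8), Mul(Function('T')(8), 30)) = Add(Rational(-10, 13), Mul(Mul(-2, 8), 30)) = Add(Rational(-10, 13), Mul(-16, 30)) = Add(Rational(-10, 13), -480) = Rational(-6250, 13)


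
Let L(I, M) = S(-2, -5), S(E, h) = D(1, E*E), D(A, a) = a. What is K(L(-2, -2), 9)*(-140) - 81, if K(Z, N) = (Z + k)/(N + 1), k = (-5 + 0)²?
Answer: -487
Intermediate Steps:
k = 25 (k = (-5)² = 25)
S(E, h) = E² (S(E, h) = E*E = E²)
L(I, M) = 4 (L(I, M) = (-2)² = 4)
K(Z, N) = (25 + Z)/(1 + N) (K(Z, N) = (Z + 25)/(N + 1) = (25 + Z)/(1 + N))
K(L(-2, -2), 9)*(-140) - 81 = ((25 + 4)/(1 + 9))*(-140) - 81 = (29/10)*(-140) - 81 = -406 - 81 = -487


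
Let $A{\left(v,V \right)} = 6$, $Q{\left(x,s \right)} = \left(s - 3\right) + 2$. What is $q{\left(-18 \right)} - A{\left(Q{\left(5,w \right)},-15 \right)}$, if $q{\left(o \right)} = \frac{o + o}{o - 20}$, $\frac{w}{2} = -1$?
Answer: $- \frac{96}{19} \approx -5.0526$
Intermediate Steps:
$w = -2$ ($w = 2 \left(-1\right) = -2$)
$Q{\left(x,s \right)} = -1 + s$ ($Q{\left(x,s \right)} = \left(-3 + s\right) + 2 = -1 + s$)
$q{\left(o \right)} = \frac{2 o}{-20 + o}$
$q{\left(-18 \right)} - A{\left(Q{\left(5,w \right)},-15 \right)} = 2 \left(-18\right) \frac{1}{-20 - 18} - 6 = 2 \left(-18\right) \frac{1}{-38} - 6 = 2 \left(-18\right) \left(- \frac{1}{38}\right) - 6 = \frac{18}{19} - 6 = - \frac{96}{19}$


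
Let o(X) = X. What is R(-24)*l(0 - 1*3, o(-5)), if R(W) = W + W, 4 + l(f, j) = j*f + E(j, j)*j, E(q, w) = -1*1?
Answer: -768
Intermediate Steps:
E(q, w) = -1
l(f, j) = -4 - j + f*j (l(f, j) = -4 + (j*f - j) = -4 + (f*j - j) = -4 + (-j + f*j) = -4 - j + f*j)
R(W) = 2*W
R(-24)*l(0 - 1*3, o(-5)) = (2*(-24))*(-4 - 1*(-5) + (0 - 1*3)*(-5)) = -48*(-4 + 5 + (0 - 3)*(-5)) = -48*(-4 + 5 - 3*(-5)) = -48*(-4 + 5 + 15) = -48*16 = -768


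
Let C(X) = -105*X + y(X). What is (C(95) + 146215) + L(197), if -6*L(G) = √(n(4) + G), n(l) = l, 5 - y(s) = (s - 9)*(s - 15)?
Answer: 129365 - √201/6 ≈ 1.2936e+5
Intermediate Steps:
y(s) = 5 - (-15 + s)*(-9 + s) (y(s) = 5 - (s - 9)*(s - 15) = 5 - (-9 + s)*(-15 + s) = 5 - (-15 + s)*(-9 + s))
C(X) = -130 - X² - 81*X (C(X) = -105*X + (-130 - X² + 24*X) = -130 - X² - 81*X)
L(G) = -√(4 + G)/6
(C(95) + 146215) + L(197) = ((-130 - 1*95² - 81*95) + 146215) - √(4 + 197)/6 = ((-130 - 1*9025 - 7695) + 146215) - √201/6 = ((-130 - 9025 - 7695) + 146215) - √201/6 = (-16850 + 146215) - √201/6 = 129365 - √201/6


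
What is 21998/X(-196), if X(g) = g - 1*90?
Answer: -10999/143 ≈ -76.916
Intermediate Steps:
X(g) = -90 + g (X(g) = g - 90 = -90 + g)
21998/X(-196) = 21998/(-90 - 196) = 21998/(-286) = 21998*(-1/286) = -10999/143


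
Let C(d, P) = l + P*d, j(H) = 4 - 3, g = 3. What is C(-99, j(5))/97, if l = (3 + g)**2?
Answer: -63/97 ≈ -0.64948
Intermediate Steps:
j(H) = 1
l = 36 (l = (3 + 3)**2 = 6**2 = 36)
C(d, P) = 36 + P*d
C(-99, j(5))/97 = (36 + 1*(-99))/97 = (36 - 99)*(1/97) = -63*1/97 = -63/97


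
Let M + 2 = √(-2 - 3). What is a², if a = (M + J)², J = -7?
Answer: (9 - I*√5)⁴ ≈ 4156.0 - 6117.9*I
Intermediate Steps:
M = -2 + I*√5 (M = -2 + √(-2 - 3) = -2 + √(-5) = -2 + I*√5 ≈ -2.0 + 2.2361*I)
a = (-9 + I*√5)² (a = ((-2 + I*√5) - 7)² = (-9 + I*√5)² ≈ 76.0 - 40.249*I)
a² = ((9 - I*√5)²)² = (9 - I*√5)⁴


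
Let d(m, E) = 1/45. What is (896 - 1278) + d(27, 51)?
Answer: -17189/45 ≈ -381.98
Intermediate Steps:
d(m, E) = 1/45
(896 - 1278) + d(27, 51) = (896 - 1278) + 1/45 = -382 + 1/45 = -17189/45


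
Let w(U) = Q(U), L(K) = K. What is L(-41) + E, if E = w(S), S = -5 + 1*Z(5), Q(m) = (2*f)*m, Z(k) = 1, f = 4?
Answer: -73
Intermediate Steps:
Q(m) = 8*m (Q(m) = (2*4)*m = 8*m)
S = -4 (S = -5 + 1*1 = -5 + 1 = -4)
w(U) = 8*U
E = -32 (E = 8*(-4) = -32)
L(-41) + E = -41 - 32 = -73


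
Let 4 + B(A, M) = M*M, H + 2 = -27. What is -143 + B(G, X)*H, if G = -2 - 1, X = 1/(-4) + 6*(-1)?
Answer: -18557/16 ≈ -1159.8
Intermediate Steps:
H = -29 (H = -2 - 27 = -29)
X = -25/4 (X = -1/4 - 6 = -25/4 ≈ -6.2500)
G = -3
B(A, M) = -4 + M**2 (B(A, M) = -4 + M*M = -4 + M**2)
-143 + B(G, X)*H = -143 + (-4 + (-25/4)**2)*(-29) = -143 + (-4 + 625/16)*(-29) = -143 + (561/16)*(-29) = -143 - 16269/16 = -18557/16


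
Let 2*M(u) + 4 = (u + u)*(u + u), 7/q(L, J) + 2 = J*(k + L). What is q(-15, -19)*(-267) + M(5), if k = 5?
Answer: 7155/188 ≈ 38.059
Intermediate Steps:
q(L, J) = 7/(-2 + J*(5 + L))
M(u) = -2 + 2*u² (M(u) = -2 + ((u + u)*(u + u))/2 = -2 + ((2*u)*(2*u))/2 = -2 + (4*u²)/2 = -2 + 2*u²)
q(-15, -19)*(-267) + M(5) = (7/(-2 + 5*(-19) - 19*(-15)))*(-267) + (-2 + 2*5²) = (7/(-2 - 95 + 285))*(-267) + (-2 + 2*25) = (7/188)*(-267) + (-2 + 50) = (7*(1/188))*(-267) + 48 = (7/188)*(-267) + 48 = -1869/188 + 48 = 7155/188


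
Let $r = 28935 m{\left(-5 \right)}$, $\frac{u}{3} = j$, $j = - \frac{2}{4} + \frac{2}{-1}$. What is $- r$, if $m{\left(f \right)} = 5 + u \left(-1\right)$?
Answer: $- \frac{723375}{2} \approx -3.6169 \cdot 10^{5}$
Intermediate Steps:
$j = - \frac{5}{2}$ ($j = \left(-2\right) \frac{1}{4} + 2 \left(-1\right) = - \frac{1}{2} - 2 = - \frac{5}{2} \approx -2.5$)
$u = - \frac{15}{2}$ ($u = 3 \left(- \frac{5}{2}\right) = - \frac{15}{2} \approx -7.5$)
$m{\left(f \right)} = \frac{25}{2}$ ($m{\left(f \right)} = 5 - - \frac{15}{2} = 5 + \frac{15}{2} = \frac{25}{2}$)
$r = \frac{723375}{2}$ ($r = 28935 \cdot \frac{25}{2} = \frac{723375}{2} \approx 3.6169 \cdot 10^{5}$)
$- r = \left(-1\right) \frac{723375}{2} = - \frac{723375}{2}$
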